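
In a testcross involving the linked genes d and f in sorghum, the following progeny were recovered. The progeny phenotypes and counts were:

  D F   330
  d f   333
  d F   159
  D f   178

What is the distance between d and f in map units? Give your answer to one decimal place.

33.7 map units

The two most frequent classes, D F (330) and d f (333), are the parental types, so the F1 was D F / d f.
The recombinant classes are D f and d F: 178 + 159 = 337.
Recombination frequency = 337/1000 = 0.3370 ≈ 33.7%, i.e. 33.7 map units.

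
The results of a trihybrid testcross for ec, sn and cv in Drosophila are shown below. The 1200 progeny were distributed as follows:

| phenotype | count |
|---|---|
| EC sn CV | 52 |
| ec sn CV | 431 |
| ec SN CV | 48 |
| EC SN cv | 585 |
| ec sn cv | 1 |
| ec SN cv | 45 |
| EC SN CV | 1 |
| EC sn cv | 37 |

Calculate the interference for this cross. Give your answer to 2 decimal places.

The two most frequent reciprocal classes, ec sn CV and EC SN cv, are the parental types, so the F1 was ec sn CV / EC SN cv.
The two rarest classes, ec sn cv and EC SN CV, are the double crossovers. Comparing them with the parentals, only the cv allele has switched, so cv is the middle locus and the order is sn – cv – ec.
sn–cv: (85 + 2)/1200 = 0.0725; cv–ec: (97 + 2)/1200 = 0.0825.
Expected DCO frequency = 0.0725 × 0.0825 ≈ 0.00598; observed = 2/1200 ≈ 0.00167.
Coefficient of coincidence = 0.00167/0.00598 ≈ 0.28; interference = 1 − 0.28 = 0.72.

0.72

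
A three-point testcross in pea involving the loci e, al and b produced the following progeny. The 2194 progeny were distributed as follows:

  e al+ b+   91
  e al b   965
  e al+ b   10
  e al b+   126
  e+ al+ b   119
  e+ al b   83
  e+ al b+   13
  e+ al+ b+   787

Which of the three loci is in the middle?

The two most frequent reciprocal classes, e+ al+ b+ and e al b, are the parental types, so the F1 was e+ al+ b+ / e al b.
The two rarest classes, e+ al b+ and e al+ b, are the double crossovers. Comparing them with the parentals, only the al allele has switched, so al is the middle locus and the order is e – al – b.

al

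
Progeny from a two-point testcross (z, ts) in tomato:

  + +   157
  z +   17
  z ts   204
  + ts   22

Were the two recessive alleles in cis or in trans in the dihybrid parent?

The two most frequent classes are + + (157) and z ts (204); these are the parental (non-recombinant) types.
So the F1 carried + + on one chromosome and z ts on the other — the recessive alleles are on the same chromosome (cis / coupling).

cis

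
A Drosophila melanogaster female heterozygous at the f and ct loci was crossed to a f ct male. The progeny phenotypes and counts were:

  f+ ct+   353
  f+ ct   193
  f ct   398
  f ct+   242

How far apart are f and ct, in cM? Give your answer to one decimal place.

The two most frequent classes, f+ ct+ (353) and f ct (398), are the parental types, so the F1 was f+ ct+ / f ct.
The recombinant classes are f+ ct and f ct+: 193 + 242 = 435.
Recombination frequency = 435/1186 = 0.3668 ≈ 36.7%, i.e. 36.7 cM.

36.7 cM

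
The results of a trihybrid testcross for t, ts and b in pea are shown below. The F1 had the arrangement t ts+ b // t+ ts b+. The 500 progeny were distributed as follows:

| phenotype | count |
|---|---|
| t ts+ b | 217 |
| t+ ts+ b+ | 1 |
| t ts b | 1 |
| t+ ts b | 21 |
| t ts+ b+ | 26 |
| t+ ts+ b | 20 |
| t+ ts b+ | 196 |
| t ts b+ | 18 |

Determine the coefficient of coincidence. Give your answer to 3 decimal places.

0.510

The two rarest classes, t ts b and t+ ts+ b+, are the double crossovers. Comparing them with the parentals, only the ts allele has switched, so ts is the middle locus and the order is t – ts – b.
t–ts: (38 + 2)/500 = 0.0800; ts–b: (47 + 2)/500 = 0.0980.
Expected DCO frequency = 0.0800 × 0.0980 ≈ 0.00784; observed = 2/500 ≈ 0.00400.
Coefficient of coincidence = 0.00400/0.00784 ≈ 0.510.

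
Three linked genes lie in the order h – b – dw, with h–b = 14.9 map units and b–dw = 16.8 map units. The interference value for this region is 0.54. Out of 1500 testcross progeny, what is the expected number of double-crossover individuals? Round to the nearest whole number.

Map distances give recombination frequencies of 0.149 and 0.168 for the two intervals.
With interference 0.54 (so coincidence = 0.46), expected double-crossover frequency = 0.149 × 0.168 × 0.46 = 0.01151.
Expected number = 0.01151 × 1500 = 17.27 ≈ 17.

17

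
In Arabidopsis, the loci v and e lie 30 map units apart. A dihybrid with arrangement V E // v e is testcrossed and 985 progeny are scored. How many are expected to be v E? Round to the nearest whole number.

A map distance of 30 map units corresponds to a recombination frequency of 0.300.
The F1 is V E / v e, so v E is a recombinant gamete class with expected frequency r/2 = 0.300/2 = 0.1500.
Expected number = 0.1500 × 985 = 147.75 ≈ 148.

148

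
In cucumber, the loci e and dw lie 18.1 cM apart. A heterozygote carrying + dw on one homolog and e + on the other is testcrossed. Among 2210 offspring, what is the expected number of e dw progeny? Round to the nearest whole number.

200

A map distance of 18.1 cM corresponds to a recombination frequency of 0.181.
The F1 is + dw / e +, so e dw is a recombinant gamete class with expected frequency r/2 = 0.181/2 = 0.0905.
Expected number = 0.0905 × 2210 = 200.01 ≈ 200.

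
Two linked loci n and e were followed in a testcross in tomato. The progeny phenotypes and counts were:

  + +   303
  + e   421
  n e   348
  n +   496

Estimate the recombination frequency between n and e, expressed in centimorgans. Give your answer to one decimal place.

41.5 centimorgans

The two most frequent classes, + e (421) and n + (496), are the parental types, so the F1 was + e / n +.
The recombinant classes are + + and n e: 303 + 348 = 651.
Recombination frequency = 651/1568 = 0.4152 ≈ 41.5%, i.e. 41.5 centimorgans.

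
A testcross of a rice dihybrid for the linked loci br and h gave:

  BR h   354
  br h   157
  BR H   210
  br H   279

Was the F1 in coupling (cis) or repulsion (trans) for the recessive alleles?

The two most frequent classes are BR h (354) and br H (279); these are the parental (non-recombinant) types.
So the F1 carried BR h on one chromosome and br H on the other — the recessive alleles are on opposite chromosomes (trans / repulsion).

trans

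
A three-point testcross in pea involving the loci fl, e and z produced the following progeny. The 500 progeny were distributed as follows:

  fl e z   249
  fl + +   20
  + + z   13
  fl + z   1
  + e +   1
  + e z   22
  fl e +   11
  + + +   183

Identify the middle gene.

e

The two most frequent reciprocal classes, fl e z and + + +, are the parental types, so the F1 was fl e z / + + +.
The two rarest classes, fl + z and + e +, are the double crossovers. Comparing them with the parentals, only the e allele has switched, so e is the middle locus and the order is z – e – fl.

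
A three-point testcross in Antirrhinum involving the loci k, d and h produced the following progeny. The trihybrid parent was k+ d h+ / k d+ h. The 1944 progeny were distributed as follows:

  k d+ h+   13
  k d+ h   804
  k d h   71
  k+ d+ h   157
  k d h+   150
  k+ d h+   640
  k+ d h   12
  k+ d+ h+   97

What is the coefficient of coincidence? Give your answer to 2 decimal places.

The two rarest classes, k+ d h and k d+ h+, are the double crossovers. Comparing them with the parentals, only the h allele has switched, so h is the middle locus and the order is k – h – d.
k–h: (307 + 25)/1944 = 0.1708; h–d: (168 + 25)/1944 = 0.0993.
Expected DCO frequency = 0.1708 × 0.0993 ≈ 0.01696; observed = 25/1944 ≈ 0.01286.
Coefficient of coincidence = 0.01286/0.01696 ≈ 0.76.

0.76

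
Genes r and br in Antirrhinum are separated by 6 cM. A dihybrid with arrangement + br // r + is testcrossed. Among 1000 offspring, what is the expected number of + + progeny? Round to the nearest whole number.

30

A map distance of 6 cM corresponds to a recombination frequency of 0.060.
The F1 is + br / r +, so + + is a recombinant gamete class with expected frequency r/2 = 0.060/2 = 0.0300.
Expected number = 0.0300 × 1000 = 30.00 ≈ 30.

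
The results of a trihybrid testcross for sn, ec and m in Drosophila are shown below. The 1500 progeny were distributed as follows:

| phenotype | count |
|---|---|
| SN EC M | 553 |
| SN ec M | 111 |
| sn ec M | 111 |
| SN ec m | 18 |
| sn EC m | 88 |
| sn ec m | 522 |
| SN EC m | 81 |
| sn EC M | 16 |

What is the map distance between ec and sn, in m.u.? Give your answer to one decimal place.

The two most frequent reciprocal classes, SN EC M and sn ec m, are the parental types, so the F1 was SN EC M / sn ec m.
The two rarest classes, sn EC M and SN ec m, are the double crossovers. Comparing them with the parentals, only the sn allele has switched, so sn is the middle locus and the order is m – sn – ec.
Crossovers in the sn–ec interval produce the single-crossover classes SN ec M and sn EC m (111 + 88 = 199) plus the double crossovers (34).
RF(sn–ec) = (199 + 34) / 1500 = 233/1500 = 0.1553 → 15.5 m.u.

15.5 m.u.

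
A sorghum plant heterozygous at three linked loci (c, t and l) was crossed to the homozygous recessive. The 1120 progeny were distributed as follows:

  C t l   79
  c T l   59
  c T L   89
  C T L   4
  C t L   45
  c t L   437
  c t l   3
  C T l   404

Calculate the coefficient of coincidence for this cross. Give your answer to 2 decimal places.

0.40

The two most frequent reciprocal classes, C T l and c t L, are the parental types, so the F1 was C T l / c t L.
The two rarest classes, C T L and c t l, are the double crossovers. Comparing them with the parentals, only the l allele has switched, so l is the middle locus and the order is t – l – c.
t–l: (168 + 7)/1120 = 0.1562; l–c: (104 + 7)/1120 = 0.0991.
Expected DCO frequency = 0.1562 × 0.0991 ≈ 0.01548; observed = 7/1120 ≈ 0.00625.
Coefficient of coincidence = 0.00625/0.01548 ≈ 0.40.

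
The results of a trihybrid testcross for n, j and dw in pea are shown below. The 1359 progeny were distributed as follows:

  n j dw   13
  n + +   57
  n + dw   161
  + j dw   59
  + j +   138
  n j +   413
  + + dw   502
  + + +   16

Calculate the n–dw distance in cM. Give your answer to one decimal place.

The two most frequent reciprocal classes, + + dw and n j +, are the parental types, so the F1 was + + dw / n j +.
The two rarest classes, + + + and n j dw, are the double crossovers. Comparing them with the parentals, only the dw allele has switched, so dw is the middle locus and the order is j – dw – n.
Crossovers in the dw–n interval produce the single-crossover classes n + dw and + j + (161 + 138 = 299) plus the double crossovers (29).
RF(dw–n) = (299 + 29) / 1359 = 328/1359 = 0.2414 → 24.1 cM.

24.1 cM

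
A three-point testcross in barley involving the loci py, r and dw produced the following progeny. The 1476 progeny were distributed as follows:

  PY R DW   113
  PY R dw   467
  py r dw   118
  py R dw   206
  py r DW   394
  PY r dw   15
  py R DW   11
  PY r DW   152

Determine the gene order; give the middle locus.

The two most frequent reciprocal classes, py r DW and PY R dw, are the parental types, so the F1 was py r DW / PY R dw.
The two rarest classes, py R DW and PY r dw, are the double crossovers. Comparing them with the parentals, only the r allele has switched, so r is the middle locus and the order is dw – r – py.

r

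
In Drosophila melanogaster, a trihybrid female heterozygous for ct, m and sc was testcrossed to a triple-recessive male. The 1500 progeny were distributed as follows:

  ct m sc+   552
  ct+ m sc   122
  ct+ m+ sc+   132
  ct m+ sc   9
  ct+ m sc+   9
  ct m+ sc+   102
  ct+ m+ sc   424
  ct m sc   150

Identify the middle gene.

ct

The two most frequent reciprocal classes, ct m sc+ and ct+ m+ sc, are the parental types, so the F1 was ct m sc+ / ct+ m+ sc.
The two rarest classes, ct+ m sc+ and ct m+ sc, are the double crossovers. Comparing them with the parentals, only the ct allele has switched, so ct is the middle locus and the order is sc – ct – m.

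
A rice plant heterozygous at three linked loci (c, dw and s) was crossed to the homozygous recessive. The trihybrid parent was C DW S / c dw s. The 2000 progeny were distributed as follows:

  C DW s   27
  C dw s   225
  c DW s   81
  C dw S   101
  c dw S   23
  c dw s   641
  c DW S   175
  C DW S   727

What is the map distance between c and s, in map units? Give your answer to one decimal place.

The two rarest classes, C DW s and c dw S, are the double crossovers. Comparing them with the parentals, only the s allele has switched, so s is the middle locus and the order is dw – s – c.
Crossovers in the s–c interval produce the single-crossover classes c DW S and C dw s (175 + 225 = 400) plus the double crossovers (50).
RF(s–c) = (400 + 50) / 2000 = 450/2000 = 0.2250 → 22.5 map units.

22.5 map units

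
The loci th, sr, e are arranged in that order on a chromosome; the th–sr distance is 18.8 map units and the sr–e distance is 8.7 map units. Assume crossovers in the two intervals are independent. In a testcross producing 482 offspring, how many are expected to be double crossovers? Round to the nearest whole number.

8

Map distances give recombination frequencies of 0.188 and 0.087 for the two intervals.
With no interference, expected double-crossover frequency = 0.188 × 0.087 = 0.01636.
Expected number = 0.01636 × 482 = 7.88 ≈ 8.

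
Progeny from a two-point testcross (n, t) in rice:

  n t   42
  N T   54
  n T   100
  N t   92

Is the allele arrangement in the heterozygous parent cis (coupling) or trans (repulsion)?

trans

The two most frequent classes are N t (92) and n T (100); these are the parental (non-recombinant) types.
So the F1 carried N t on one chromosome and n T on the other — the recessive alleles are on opposite chromosomes (trans / repulsion).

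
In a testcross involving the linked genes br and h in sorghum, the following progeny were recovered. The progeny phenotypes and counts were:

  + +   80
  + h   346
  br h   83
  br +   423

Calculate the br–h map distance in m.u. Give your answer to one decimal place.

The two most frequent classes, + h (346) and br + (423), are the parental types, so the F1 was + h / br +.
The recombinant classes are + + and br h: 80 + 83 = 163.
Recombination frequency = 163/932 = 0.1749 ≈ 17.5%, i.e. 17.5 m.u.

17.5 m.u.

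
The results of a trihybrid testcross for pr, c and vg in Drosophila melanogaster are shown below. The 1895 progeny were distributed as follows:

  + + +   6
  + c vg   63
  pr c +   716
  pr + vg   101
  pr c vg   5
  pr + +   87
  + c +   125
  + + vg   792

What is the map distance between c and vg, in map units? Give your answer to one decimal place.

The two most frequent reciprocal classes, pr c + and + + vg, are the parental types, so the F1 was pr c + / + + vg.
The two rarest classes, pr c vg and + + +, are the double crossovers. Comparing them with the parentals, only the vg allele has switched, so vg is the middle locus and the order is c – vg – pr.
Crossovers in the c–vg interval produce the single-crossover classes pr + + and + c vg (87 + 63 = 150) plus the double crossovers (11).
RF(c–vg) = (150 + 11) / 1895 = 161/1895 = 0.0850 → 8.5 map units.

8.5 map units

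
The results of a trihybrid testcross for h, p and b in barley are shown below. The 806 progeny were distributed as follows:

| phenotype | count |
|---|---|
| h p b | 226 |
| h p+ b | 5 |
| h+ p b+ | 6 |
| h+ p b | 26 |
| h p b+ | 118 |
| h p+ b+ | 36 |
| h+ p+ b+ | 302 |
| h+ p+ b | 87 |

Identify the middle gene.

The two most frequent reciprocal classes, h p b and h+ p+ b+, are the parental types, so the F1 was h p b / h+ p+ b+.
The two rarest classes, h p+ b and h+ p b+, are the double crossovers. Comparing them with the parentals, only the p allele has switched, so p is the middle locus and the order is b – p – h.

p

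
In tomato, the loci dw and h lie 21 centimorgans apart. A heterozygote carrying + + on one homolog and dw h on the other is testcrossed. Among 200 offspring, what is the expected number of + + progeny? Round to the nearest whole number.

A map distance of 21 centimorgans corresponds to a recombination frequency of 0.210.
The F1 is + + / dw h, so + + is a parental gamete class with expected frequency (1 − r)/2 = 0.790/2 = 0.3950.
Expected number = 0.3950 × 200 = 79.00 ≈ 79.

79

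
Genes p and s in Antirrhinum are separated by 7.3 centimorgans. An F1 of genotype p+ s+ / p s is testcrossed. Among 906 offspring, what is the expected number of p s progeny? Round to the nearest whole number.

420

A map distance of 7.3 centimorgans corresponds to a recombination frequency of 0.073.
The F1 is p+ s+ / p s, so p s is a parental gamete class with expected frequency (1 − r)/2 = 0.927/2 = 0.4635.
Expected number = 0.4635 × 906 = 419.93 ≈ 420.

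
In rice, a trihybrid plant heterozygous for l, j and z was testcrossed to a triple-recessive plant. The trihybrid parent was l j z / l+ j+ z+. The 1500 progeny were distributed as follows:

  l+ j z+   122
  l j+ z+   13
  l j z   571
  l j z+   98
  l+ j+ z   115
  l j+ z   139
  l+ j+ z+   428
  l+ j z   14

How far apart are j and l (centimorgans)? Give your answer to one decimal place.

19.2 centimorgans

The two rarest classes, l+ j z and l j+ z+, are the double crossovers. Comparing them with the parentals, only the l allele has switched, so l is the middle locus and the order is j – l – z.
Crossovers in the j–l interval produce the single-crossover classes l j+ z and l+ j z+ (139 + 122 = 261) plus the double crossovers (27).
RF(j–l) = (261 + 27) / 1500 = 288/1500 = 0.1920 → 19.2 centimorgans.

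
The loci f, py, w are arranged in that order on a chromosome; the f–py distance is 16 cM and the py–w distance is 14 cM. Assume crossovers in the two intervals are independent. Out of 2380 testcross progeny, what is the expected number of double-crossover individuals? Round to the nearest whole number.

53

Map distances give recombination frequencies of 0.160 and 0.140 for the two intervals.
With no interference, expected double-crossover frequency = 0.160 × 0.140 = 0.02240.
Expected number = 0.02240 × 2380 = 53.31 ≈ 53.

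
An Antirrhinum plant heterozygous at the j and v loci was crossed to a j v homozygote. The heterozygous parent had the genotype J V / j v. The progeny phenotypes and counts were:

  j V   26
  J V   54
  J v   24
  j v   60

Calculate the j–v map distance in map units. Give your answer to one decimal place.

30.5 map units

The recombinant classes are J v and j V: 24 + 26 = 50.
Recombination frequency = 50/164 = 0.3049 ≈ 30.5%, i.e. 30.5 map units.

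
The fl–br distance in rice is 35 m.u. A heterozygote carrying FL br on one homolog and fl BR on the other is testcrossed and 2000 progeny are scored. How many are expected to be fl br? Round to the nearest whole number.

350

A map distance of 35 m.u. corresponds to a recombination frequency of 0.350.
The F1 is FL br / fl BR, so fl br is a recombinant gamete class with expected frequency r/2 = 0.350/2 = 0.1750.
Expected number = 0.1750 × 2000 = 350.00 ≈ 350.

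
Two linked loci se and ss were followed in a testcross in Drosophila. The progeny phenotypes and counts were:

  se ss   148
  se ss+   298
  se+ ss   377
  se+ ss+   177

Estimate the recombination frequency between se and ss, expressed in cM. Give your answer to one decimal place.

The two most frequent classes, se+ ss (377) and se ss+ (298), are the parental types, so the F1 was se+ ss / se ss+.
The recombinant classes are se+ ss+ and se ss: 177 + 148 = 325.
Recombination frequency = 325/1000 = 0.3250 ≈ 32.5%, i.e. 32.5 cM.

32.5 cM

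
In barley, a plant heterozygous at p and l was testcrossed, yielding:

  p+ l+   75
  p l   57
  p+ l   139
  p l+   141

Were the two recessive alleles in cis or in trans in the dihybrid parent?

The two most frequent classes are p+ l (139) and p l+ (141); these are the parental (non-recombinant) types.
So the F1 carried p+ l on one chromosome and p l+ on the other — the recessive alleles are on opposite chromosomes (trans / repulsion).

trans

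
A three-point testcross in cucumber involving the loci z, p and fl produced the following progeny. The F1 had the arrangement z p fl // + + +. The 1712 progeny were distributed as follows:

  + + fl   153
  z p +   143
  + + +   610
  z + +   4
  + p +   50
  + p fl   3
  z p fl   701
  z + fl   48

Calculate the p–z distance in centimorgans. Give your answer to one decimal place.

6.1 centimorgans

The two rarest classes, + p fl and z + +, are the double crossovers. Comparing them with the parentals, only the z allele has switched, so z is the middle locus and the order is fl – z – p.
Crossovers in the z–p interval produce the single-crossover classes z + fl and + p + (48 + 50 = 98) plus the double crossovers (7).
RF(z–p) = (98 + 7) / 1712 = 105/1712 = 0.0613 → 6.1 centimorgans.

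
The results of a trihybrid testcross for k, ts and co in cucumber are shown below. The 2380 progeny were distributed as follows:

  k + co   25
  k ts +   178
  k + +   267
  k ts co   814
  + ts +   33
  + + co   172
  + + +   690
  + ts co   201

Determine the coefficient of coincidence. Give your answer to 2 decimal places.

The two most frequent reciprocal classes, + + + and k ts co, are the parental types, so the F1 was + + + / k ts co.
The two rarest classes, + ts + and k + co, are the double crossovers. Comparing them with the parentals, only the ts allele has switched, so ts is the middle locus and the order is k – ts – co.
k–ts: (468 + 58)/2380 = 0.2210; ts–co: (350 + 58)/2380 = 0.1714.
Expected DCO frequency = 0.2210 × 0.1714 ≈ 0.03788; observed = 58/2380 ≈ 0.02437.
Coefficient of coincidence = 0.02437/0.03788 ≈ 0.64.

0.64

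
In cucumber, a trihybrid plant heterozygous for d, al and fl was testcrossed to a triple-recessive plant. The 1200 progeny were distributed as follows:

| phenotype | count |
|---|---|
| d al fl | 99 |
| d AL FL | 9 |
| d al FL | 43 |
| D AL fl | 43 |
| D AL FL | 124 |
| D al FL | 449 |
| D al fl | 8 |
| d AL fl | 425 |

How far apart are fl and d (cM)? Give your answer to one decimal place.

The two most frequent reciprocal classes, d AL fl and D al FL, are the parental types, so the F1 was d AL fl / D al FL.
The two rarest classes, d AL FL and D al fl, are the double crossovers. Comparing them with the parentals, only the fl allele has switched, so fl is the middle locus and the order is al – fl – d.
Crossovers in the fl–d interval produce the single-crossover classes D AL fl and d al FL (43 + 43 = 86) plus the double crossovers (17).
RF(fl–d) = (86 + 17) / 1200 = 103/1200 = 0.0858 → 8.6 cM.

8.6 cM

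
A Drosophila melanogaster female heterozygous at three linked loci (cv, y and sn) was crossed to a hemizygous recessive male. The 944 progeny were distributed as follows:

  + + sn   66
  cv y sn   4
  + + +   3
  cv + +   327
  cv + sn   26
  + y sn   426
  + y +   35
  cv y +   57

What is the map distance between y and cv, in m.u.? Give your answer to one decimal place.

The two most frequent reciprocal classes, + y sn and cv + +, are the parental types, so the F1 was + y sn / cv + +.
The two rarest classes, cv y sn and + + +, are the double crossovers. Comparing them with the parentals, only the cv allele has switched, so cv is the middle locus and the order is y – cv – sn.
Crossovers in the y–cv interval produce the single-crossover classes + + sn and cv y + (66 + 57 = 123) plus the double crossovers (7).
RF(y–cv) = (123 + 7) / 944 = 130/944 = 0.1377 → 13.8 m.u.

13.8 m.u.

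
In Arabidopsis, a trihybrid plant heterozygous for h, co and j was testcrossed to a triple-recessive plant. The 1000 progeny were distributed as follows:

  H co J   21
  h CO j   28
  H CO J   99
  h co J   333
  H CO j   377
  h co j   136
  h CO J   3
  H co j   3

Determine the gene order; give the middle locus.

co

The two most frequent reciprocal classes, H CO j and h co J, are the parental types, so the F1 was H CO j / h co J.
The two rarest classes, H co j and h CO J, are the double crossovers. Comparing them with the parentals, only the co allele has switched, so co is the middle locus and the order is j – co – h.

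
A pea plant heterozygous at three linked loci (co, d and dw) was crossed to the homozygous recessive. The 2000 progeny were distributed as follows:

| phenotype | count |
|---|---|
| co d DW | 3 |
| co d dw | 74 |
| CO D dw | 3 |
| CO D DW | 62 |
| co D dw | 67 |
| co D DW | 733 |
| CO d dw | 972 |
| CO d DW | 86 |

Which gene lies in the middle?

d

The two most frequent reciprocal classes, CO d dw and co D DW, are the parental types, so the F1 was CO d dw / co D DW.
The two rarest classes, CO D dw and co d DW, are the double crossovers. Comparing them with the parentals, only the d allele has switched, so d is the middle locus and the order is dw – d – co.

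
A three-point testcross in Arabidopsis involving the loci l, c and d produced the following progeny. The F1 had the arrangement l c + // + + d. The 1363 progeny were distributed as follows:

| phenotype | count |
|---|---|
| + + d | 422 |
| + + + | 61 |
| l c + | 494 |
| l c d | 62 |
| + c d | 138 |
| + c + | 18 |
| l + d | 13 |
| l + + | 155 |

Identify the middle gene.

l

The two rarest classes, + c + and l + d, are the double crossovers. Comparing them with the parentals, only the l allele has switched, so l is the middle locus and the order is c – l – d.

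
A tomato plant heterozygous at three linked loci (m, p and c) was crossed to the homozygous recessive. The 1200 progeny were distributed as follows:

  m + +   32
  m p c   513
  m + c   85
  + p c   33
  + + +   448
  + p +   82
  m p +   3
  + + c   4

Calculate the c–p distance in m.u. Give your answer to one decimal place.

The two most frequent reciprocal classes, m p c and + + +, are the parental types, so the F1 was m p c / + + +.
The two rarest classes, m p + and + + c, are the double crossovers. Comparing them with the parentals, only the c allele has switched, so c is the middle locus and the order is m – c – p.
Crossovers in the c–p interval produce the single-crossover classes m + c and + p + (85 + 82 = 167) plus the double crossovers (7).
RF(c–p) = (167 + 7) / 1200 = 174/1200 = 0.1450 → 14.5 m.u.

14.5 m.u.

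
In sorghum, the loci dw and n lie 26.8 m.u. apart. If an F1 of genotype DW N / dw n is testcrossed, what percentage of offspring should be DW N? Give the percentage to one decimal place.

36.6%

A map distance of 26.8 m.u. corresponds to a recombination frequency of 0.268.
The F1 is DW N / dw n, so DW N is a parental gamete class with expected frequency (1 − r)/2 = 0.732/2 = 0.3660.
That is 0.3660 = 36.6% of the progeny.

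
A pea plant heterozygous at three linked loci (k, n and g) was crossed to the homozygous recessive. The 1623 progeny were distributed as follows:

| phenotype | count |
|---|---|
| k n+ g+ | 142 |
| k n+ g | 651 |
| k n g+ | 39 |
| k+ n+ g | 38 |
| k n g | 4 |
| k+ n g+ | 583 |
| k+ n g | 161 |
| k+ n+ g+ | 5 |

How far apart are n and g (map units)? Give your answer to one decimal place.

The two most frequent reciprocal classes, k n+ g and k+ n g+, are the parental types, so the F1 was k n+ g / k+ n g+.
The two rarest classes, k n g and k+ n+ g+, are the double crossovers. Comparing them with the parentals, only the n allele has switched, so n is the middle locus and the order is k – n – g.
Crossovers in the n–g interval produce the single-crossover classes k n+ g+ and k+ n g (142 + 161 = 303) plus the double crossovers (9).
RF(n–g) = (303 + 9) / 1623 = 312/1623 = 0.1922 → 19.2 map units.

19.2 map units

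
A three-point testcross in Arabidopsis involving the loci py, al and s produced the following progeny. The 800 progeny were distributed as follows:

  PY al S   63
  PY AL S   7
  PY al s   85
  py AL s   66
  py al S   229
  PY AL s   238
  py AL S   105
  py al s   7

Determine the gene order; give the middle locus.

The two most frequent reciprocal classes, PY AL s and py al S, are the parental types, so the F1 was PY AL s / py al S.
The two rarest classes, PY AL S and py al s, are the double crossovers. Comparing them with the parentals, only the s allele has switched, so s is the middle locus and the order is py – s – al.

s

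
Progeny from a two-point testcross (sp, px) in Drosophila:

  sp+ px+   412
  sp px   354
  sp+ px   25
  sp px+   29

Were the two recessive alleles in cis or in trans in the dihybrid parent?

cis

The two most frequent classes are sp+ px+ (412) and sp px (354); these are the parental (non-recombinant) types.
So the F1 carried sp+ px+ on one chromosome and sp px on the other — the recessive alleles are on the same chromosome (cis / coupling).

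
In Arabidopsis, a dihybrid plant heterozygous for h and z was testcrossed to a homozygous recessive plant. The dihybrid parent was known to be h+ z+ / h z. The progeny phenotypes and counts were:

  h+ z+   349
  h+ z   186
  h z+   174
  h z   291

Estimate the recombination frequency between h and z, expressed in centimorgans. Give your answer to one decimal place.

36.0 centimorgans

The recombinant classes are h+ z and h z+: 186 + 174 = 360.
Recombination frequency = 360/1000 = 0.3600 ≈ 36.0%, i.e. 36.0 centimorgans.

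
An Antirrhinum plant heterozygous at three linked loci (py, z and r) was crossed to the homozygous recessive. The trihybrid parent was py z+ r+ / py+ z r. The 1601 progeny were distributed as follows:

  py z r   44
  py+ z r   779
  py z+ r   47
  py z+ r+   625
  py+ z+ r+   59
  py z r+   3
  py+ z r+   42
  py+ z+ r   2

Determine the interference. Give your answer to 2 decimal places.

0.21

The two rarest classes, py z r+ and py+ z+ r, are the double crossovers. Comparing them with the parentals, only the z allele has switched, so z is the middle locus and the order is py – z – r.
py–z: (103 + 5)/1601 = 0.0675; z–r: (89 + 5)/1601 = 0.0587.
Expected DCO frequency = 0.0675 × 0.0587 ≈ 0.00396; observed = 5/1601 ≈ 0.00312.
Coefficient of coincidence = 0.00312/0.00396 ≈ 0.79; interference = 1 − 0.79 = 0.21.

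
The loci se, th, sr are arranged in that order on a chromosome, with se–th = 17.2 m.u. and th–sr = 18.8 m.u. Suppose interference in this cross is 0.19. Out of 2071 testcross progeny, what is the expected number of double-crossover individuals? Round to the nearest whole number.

54

Map distances give recombination frequencies of 0.172 and 0.188 for the two intervals.
With interference 0.19 (so coincidence = 0.81), expected double-crossover frequency = 0.172 × 0.188 × 0.81 = 0.02619.
Expected number = 0.02619 × 2071 = 54.24 ≈ 54.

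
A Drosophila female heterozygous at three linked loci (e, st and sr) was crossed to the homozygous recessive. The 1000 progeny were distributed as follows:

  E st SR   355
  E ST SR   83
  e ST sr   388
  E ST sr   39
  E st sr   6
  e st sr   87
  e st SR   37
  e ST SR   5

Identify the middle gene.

sr

The two most frequent reciprocal classes, E st SR and e ST sr, are the parental types, so the F1 was E st SR / e ST sr.
The two rarest classes, E st sr and e ST SR, are the double crossovers. Comparing them with the parentals, only the sr allele has switched, so sr is the middle locus and the order is e – sr – st.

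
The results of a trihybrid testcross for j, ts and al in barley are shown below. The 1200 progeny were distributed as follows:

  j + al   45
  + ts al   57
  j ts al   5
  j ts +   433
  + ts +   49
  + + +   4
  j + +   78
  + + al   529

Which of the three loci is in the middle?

The two most frequent reciprocal classes, + + al and j ts +, are the parental types, so the F1 was + + al / j ts +.
The two rarest classes, + + + and j ts al, are the double crossovers. Comparing them with the parentals, only the al allele has switched, so al is the middle locus and the order is j – al – ts.

al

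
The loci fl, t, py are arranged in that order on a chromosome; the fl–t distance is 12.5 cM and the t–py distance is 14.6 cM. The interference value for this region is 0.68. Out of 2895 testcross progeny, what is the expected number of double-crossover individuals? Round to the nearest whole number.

Map distances give recombination frequencies of 0.125 and 0.146 for the two intervals.
With interference 0.68 (so coincidence = 0.32), expected double-crossover frequency = 0.125 × 0.146 × 0.32 = 0.00584.
Expected number = 0.00584 × 2895 = 16.91 ≈ 17.

17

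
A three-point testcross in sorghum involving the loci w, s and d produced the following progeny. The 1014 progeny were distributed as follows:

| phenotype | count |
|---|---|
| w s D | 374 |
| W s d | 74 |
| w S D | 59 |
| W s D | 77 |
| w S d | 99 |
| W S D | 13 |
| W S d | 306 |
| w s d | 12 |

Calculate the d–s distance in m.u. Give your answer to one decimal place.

15.6 m.u.

The two most frequent reciprocal classes, W S d and w s D, are the parental types, so the F1 was W S d / w s D.
The two rarest classes, W S D and w s d, are the double crossovers. Comparing them with the parentals, only the d allele has switched, so d is the middle locus and the order is s – d – w.
Crossovers in the s–d interval produce the single-crossover classes W s d and w S D (74 + 59 = 133) plus the double crossovers (25).
RF(s–d) = (133 + 25) / 1014 = 158/1014 = 0.1558 → 15.6 m.u.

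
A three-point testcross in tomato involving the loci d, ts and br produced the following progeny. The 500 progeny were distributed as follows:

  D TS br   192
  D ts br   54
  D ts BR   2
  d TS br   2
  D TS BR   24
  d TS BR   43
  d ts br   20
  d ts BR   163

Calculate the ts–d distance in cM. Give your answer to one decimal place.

20.2 cM

The two most frequent reciprocal classes, D TS br and d ts BR, are the parental types, so the F1 was D TS br / d ts BR.
The two rarest classes, d TS br and D ts BR, are the double crossovers. Comparing them with the parentals, only the d allele has switched, so d is the middle locus and the order is br – d – ts.
Crossovers in the d–ts interval produce the single-crossover classes D ts br and d TS BR (54 + 43 = 97) plus the double crossovers (4).
RF(d–ts) = (97 + 4) / 500 = 101/500 = 0.2020 → 20.2 cM.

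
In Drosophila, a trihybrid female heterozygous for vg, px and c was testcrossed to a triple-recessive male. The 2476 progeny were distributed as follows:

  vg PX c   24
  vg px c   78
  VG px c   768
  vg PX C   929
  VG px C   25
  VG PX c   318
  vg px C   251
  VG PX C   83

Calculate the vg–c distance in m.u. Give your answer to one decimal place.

The two most frequent reciprocal classes, vg PX C and VG px c, are the parental types, so the F1 was vg PX C / VG px c.
The two rarest classes, vg PX c and VG px C, are the double crossovers. Comparing them with the parentals, only the c allele has switched, so c is the middle locus and the order is vg – c – px.
Crossovers in the vg–c interval produce the single-crossover classes VG PX C and vg px c (83 + 78 = 161) plus the double crossovers (49).
RF(vg–c) = (161 + 49) / 2476 = 210/2476 = 0.0848 → 8.5 m.u.

8.5 m.u.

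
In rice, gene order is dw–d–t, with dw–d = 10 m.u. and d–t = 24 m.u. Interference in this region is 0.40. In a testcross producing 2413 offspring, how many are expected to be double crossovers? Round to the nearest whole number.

35

Map distances give recombination frequencies of 0.100 and 0.240 for the two intervals.
With interference 0.40 (so coincidence = 0.60), expected double-crossover frequency = 0.100 × 0.240 × 0.60 = 0.01440.
Expected number = 0.01440 × 2413 = 34.75 ≈ 35.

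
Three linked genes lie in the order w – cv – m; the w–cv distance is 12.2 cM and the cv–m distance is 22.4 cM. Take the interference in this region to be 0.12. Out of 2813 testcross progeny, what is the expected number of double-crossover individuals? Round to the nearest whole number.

68

Map distances give recombination frequencies of 0.122 and 0.224 for the two intervals.
With interference 0.12 (so coincidence = 0.88), expected double-crossover frequency = 0.122 × 0.224 × 0.88 = 0.02405.
Expected number = 0.02405 × 2813 = 67.65 ≈ 68.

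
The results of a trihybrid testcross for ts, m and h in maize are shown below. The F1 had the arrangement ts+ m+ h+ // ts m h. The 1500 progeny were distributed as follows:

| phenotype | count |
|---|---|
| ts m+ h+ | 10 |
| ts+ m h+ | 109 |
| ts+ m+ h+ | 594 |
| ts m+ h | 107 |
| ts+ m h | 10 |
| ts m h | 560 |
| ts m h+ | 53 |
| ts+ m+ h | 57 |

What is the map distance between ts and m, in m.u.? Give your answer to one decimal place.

15.7 m.u.

The two rarest classes, ts m+ h+ and ts+ m h, are the double crossovers. Comparing them with the parentals, only the ts allele has switched, so ts is the middle locus and the order is m – ts – h.
Crossovers in the m–ts interval produce the single-crossover classes ts+ m h+ and ts m+ h (109 + 107 = 216) plus the double crossovers (20).
RF(m–ts) = (216 + 20) / 1500 = 236/1500 = 0.1573 → 15.7 m.u.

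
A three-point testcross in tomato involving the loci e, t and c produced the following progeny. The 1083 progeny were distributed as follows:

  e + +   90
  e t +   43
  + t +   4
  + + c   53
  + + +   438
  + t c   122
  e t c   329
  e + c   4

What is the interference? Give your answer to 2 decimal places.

0.62

The two most frequent reciprocal classes, + + + and e t c, are the parental types, so the F1 was + + + / e t c.
The two rarest classes, + t + and e + c, are the double crossovers. Comparing them with the parentals, only the t allele has switched, so t is the middle locus and the order is e – t – c.
e–t: (212 + 8)/1083 = 0.2031; t–c: (96 + 8)/1083 = 0.0960.
Expected DCO frequency = 0.2031 × 0.0960 ≈ 0.01950; observed = 8/1083 ≈ 0.00739.
Coefficient of coincidence = 0.00739/0.01950 ≈ 0.38; interference = 1 − 0.38 = 0.62.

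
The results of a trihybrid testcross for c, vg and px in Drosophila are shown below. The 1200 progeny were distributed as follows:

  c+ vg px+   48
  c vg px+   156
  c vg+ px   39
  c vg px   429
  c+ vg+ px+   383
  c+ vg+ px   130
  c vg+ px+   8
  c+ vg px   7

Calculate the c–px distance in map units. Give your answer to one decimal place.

The two most frequent reciprocal classes, c vg px and c+ vg+ px+, are the parental types, so the F1 was c vg px / c+ vg+ px+.
The two rarest classes, c+ vg px and c vg+ px+, are the double crossovers. Comparing them with the parentals, only the c allele has switched, so c is the middle locus and the order is vg – c – px.
Crossovers in the c–px interval produce the single-crossover classes c vg px+ and c+ vg+ px (156 + 130 = 286) plus the double crossovers (15).
RF(c–px) = (286 + 15) / 1200 = 301/1200 = 0.2508 → 25.1 map units.

25.1 map units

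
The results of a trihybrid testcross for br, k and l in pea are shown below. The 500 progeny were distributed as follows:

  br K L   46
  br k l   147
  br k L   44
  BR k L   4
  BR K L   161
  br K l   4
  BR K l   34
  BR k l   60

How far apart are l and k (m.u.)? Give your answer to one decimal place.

17.2 m.u.

The two most frequent reciprocal classes, BR K L and br k l, are the parental types, so the F1 was BR K L / br k l.
The two rarest classes, BR k L and br K l, are the double crossovers. Comparing them with the parentals, only the k allele has switched, so k is the middle locus and the order is br – k – l.
Crossovers in the k–l interval produce the single-crossover classes BR K l and br k L (34 + 44 = 78) plus the double crossovers (8).
RF(k–l) = (78 + 8) / 500 = 86/500 = 0.1720 → 17.2 m.u.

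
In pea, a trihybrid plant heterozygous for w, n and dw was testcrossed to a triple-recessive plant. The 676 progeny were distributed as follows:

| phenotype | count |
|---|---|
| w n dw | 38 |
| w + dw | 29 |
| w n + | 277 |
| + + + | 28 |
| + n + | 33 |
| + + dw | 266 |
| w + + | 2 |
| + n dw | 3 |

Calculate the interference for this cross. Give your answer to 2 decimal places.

The two most frequent reciprocal classes, + + dw and w n +, are the parental types, so the F1 was + + dw / w n +.
The two rarest classes, + n dw and w + +, are the double crossovers. Comparing them with the parentals, only the n allele has switched, so n is the middle locus and the order is w – n – dw.
w–n: (62 + 5)/676 = 0.0991; n–dw: (66 + 5)/676 = 0.1050.
Expected DCO frequency = 0.0991 × 0.1050 ≈ 0.01041; observed = 5/676 ≈ 0.00740.
Coefficient of coincidence = 0.00740/0.01041 ≈ 0.71; interference = 1 − 0.71 = 0.29.

0.29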